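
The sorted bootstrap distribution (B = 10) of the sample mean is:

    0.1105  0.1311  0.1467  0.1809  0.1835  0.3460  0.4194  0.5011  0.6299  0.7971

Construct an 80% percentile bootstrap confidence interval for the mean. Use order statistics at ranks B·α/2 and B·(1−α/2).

α = 0.20; lower rank = 10 × 0.100 = 1; upper rank = 10 × 0.900 = 9.
The 1st smallest replicate is 0.1105; the 9th is 0.6299.

(0.1105, 0.6299)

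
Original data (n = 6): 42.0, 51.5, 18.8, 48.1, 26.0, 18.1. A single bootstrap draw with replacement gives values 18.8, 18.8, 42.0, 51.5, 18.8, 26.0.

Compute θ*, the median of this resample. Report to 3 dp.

Sorted: 18.8, 18.8, 18.8, 26.0, 42.0, 51.5
Median = average of the two middle values = 22.400

θ* = 22.400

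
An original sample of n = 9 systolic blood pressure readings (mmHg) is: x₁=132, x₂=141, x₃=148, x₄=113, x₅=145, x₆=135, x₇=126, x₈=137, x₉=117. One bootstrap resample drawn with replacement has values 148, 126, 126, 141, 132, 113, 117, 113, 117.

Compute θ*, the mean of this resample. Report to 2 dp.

Mean = (148 + 126 + 126 + 141 + 132 + 113 + 117 + 113 + 117) / 9 = 1133.0 / 9 = 125.89

θ* = 125.89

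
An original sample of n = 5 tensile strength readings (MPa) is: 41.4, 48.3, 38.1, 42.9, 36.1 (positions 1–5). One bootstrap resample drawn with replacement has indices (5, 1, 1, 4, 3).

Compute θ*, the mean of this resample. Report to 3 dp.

θ* = 39.980

Resample values: 36.1, 41.4, 41.4, 42.9, 38.1.
Mean = (36.1 + 41.4 + 41.4 + 42.9 + 38.1) / 5 = 199.90 / 5 = 39.980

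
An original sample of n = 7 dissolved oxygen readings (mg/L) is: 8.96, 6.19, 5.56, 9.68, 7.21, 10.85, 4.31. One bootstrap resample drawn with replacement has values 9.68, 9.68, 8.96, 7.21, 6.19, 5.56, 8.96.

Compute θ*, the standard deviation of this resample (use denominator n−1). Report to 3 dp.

Mean = 8.0343; sum of squared deviations = 17.3336
s² = 17.3336 / 6 = 2.8889
s = √2.8889 = 1.700

θ* = 1.700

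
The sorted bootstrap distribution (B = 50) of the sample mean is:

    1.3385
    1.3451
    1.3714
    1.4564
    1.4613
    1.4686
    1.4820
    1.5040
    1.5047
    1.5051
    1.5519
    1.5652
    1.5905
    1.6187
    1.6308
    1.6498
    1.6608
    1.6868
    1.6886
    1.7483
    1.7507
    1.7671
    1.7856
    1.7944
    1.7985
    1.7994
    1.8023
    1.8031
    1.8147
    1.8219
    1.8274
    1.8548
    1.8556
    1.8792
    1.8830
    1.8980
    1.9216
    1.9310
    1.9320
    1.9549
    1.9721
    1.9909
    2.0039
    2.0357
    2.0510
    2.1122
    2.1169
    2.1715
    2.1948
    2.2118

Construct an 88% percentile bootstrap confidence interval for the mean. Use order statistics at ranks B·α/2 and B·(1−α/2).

(1.3714, 2.1169)

α = 0.12; lower rank = 50 × 0.060 = 3; upper rank = 50 × 0.940 = 47.
The 3rd smallest replicate is 1.3714; the 47th is 2.1169.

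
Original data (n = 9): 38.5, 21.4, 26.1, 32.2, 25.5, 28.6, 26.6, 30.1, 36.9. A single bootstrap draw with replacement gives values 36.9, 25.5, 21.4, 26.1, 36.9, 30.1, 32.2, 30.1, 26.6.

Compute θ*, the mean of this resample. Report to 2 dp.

Mean = (36.9 + 25.5 + 21.4 + 26.1 + 36.9 + 30.1 + 32.2 + 30.1 + 26.6) / 9 = 265.80 / 9 = 29.53

θ* = 29.53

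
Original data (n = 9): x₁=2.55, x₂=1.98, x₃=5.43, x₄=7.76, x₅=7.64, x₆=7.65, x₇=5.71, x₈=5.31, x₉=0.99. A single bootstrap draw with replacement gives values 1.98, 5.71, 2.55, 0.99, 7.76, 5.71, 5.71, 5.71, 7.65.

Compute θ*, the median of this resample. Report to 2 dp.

θ* = 5.71

Sorted: 0.99, 1.98, 2.55, 5.71, 5.71, 5.71, 5.71, 7.65, 7.76
Median = middle value = 5.71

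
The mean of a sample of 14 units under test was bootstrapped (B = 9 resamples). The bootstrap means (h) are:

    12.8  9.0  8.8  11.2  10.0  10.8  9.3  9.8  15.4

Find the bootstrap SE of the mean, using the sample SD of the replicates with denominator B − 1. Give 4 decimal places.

SE* = 2.1345

Bootstrap SE is the standard deviation of the 9 replicate means.
Mean of replicates: (12.8 + 9.0 + 8.8 + 11.2 + 10.0 + 10.8 + 9.3 + 9.8 + 15.4) / 9 = 97.10000 / 9 = 10.78889
Sum of squared deviations: (+2.01111)² + (−1.78889)² + (−1.98889)² + (+0.41111)² + (−0.78889)² + (+0.01111)² + (−1.48889)² + (−0.98889)² + (+4.61111)² = 36.44889
Variance = 36.44889 / 8 = 4.55611
SE* = √4.55611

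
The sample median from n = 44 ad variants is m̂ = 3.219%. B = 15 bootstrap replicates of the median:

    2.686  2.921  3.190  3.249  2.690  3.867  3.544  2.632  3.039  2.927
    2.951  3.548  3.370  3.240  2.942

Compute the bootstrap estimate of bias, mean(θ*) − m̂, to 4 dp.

bias = −0.0993

mean(θ*) = (2.686 + 2.921 + 3.190 + 3.249 + 2.690 + 3.867 + 3.544 + 2.632 + 3.039 + 2.927 + 2.951 + 3.548 + 3.370 + 3.240 + 2.942) / 15 = 3.11973
bias = 3.11973 − 3.219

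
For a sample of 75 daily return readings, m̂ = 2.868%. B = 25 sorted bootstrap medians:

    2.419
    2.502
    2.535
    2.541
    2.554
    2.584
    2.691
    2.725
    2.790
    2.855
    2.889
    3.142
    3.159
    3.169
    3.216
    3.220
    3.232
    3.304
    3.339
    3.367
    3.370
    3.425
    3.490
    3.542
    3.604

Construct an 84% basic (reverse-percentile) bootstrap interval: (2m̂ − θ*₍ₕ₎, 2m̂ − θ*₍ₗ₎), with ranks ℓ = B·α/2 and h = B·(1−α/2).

Percentile endpoints at ranks 2 and 23: θ*₍2₎ = 2.502, θ*₍23₎ = 3.490.
Basic interval reflects these around m̂:
  lower = 2 × 2.868 − 3.490 = 2.246
  upper = 2 × 2.868 − 2.502 = 3.234

(2.246, 3.234)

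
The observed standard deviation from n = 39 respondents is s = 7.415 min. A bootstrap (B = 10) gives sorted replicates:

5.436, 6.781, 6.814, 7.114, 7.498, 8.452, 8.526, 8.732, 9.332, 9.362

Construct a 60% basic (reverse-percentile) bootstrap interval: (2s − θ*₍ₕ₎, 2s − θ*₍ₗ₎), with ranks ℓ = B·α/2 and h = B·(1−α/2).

Percentile endpoints at ranks 2 and 8: θ*₍2₎ = 6.781, θ*₍8₎ = 8.732.
Basic interval reflects these around s:
  lower = 2 × 7.415 − 8.732 = 6.098
  upper = 2 × 7.415 − 6.781 = 8.049

(6.098, 8.049)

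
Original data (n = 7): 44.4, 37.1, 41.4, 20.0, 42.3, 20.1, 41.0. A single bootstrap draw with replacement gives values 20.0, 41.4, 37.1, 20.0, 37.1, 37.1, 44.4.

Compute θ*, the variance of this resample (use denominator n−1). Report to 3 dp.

θ* = 97.272

Mean = 33.8714; sum of squared deviations = 583.6343
s² = 583.6343 / 6 = 97.2724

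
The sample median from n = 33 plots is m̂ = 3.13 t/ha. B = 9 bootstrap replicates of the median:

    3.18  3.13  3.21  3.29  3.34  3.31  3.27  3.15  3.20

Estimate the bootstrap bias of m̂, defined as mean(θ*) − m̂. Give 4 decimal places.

mean(θ*) = (3.18 + 3.13 + 3.21 + 3.29 + 3.34 + 3.31 + 3.27 + 3.15 + 3.20) / 9 = 3.23111
bias = 3.23111 − 3.13

bias = +0.1011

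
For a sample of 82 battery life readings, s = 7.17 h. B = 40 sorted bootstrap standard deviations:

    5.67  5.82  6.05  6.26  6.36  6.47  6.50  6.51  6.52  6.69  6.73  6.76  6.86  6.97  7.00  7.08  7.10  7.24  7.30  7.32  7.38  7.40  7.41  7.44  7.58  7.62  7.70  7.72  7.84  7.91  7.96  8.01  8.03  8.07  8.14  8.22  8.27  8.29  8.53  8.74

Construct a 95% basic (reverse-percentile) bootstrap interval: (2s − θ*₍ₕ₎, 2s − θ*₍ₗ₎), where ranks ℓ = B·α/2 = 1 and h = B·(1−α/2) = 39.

(5.81, 8.67)

Percentile endpoints at ranks 1 and 39: θ*₍1₎ = 5.67, θ*₍39₎ = 8.53.
Basic interval reflects these around s:
  lower = 2 × 7.17 − 8.53 = 5.81
  upper = 2 × 7.17 − 5.67 = 8.67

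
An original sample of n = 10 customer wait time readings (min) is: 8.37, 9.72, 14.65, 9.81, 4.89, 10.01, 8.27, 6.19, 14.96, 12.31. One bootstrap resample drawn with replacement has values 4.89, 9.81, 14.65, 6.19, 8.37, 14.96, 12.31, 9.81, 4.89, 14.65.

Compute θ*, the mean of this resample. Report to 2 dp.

Mean = (4.89 + 9.81 + 14.65 + 6.19 + 8.37 + 14.96 + 12.31 + 9.81 + 4.89 + 14.65) / 10 = 100.530 / 10 = 10.05

θ* = 10.05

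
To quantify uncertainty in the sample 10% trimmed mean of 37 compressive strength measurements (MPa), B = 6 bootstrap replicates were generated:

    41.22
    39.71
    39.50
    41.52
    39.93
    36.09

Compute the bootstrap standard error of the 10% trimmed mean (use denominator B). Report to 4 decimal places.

Bootstrap SE is the standard deviation of the 6 replicate 10% trimmed means.
Mean of replicates: (41.22 + 39.71 + 39.50 + 41.52 + 39.93 + 36.09) / 6 = 237.97000 / 6 = 39.66167
Sum of squared deviations: (+1.55833)² + (+0.04833)² + (−0.16167)² + (+1.85833)² + (+0.26833)² + (−3.57167)² = 18.73908
Variance = 18.73908 / 6 = 3.12318
SE* = √3.12318

SE* = 1.7673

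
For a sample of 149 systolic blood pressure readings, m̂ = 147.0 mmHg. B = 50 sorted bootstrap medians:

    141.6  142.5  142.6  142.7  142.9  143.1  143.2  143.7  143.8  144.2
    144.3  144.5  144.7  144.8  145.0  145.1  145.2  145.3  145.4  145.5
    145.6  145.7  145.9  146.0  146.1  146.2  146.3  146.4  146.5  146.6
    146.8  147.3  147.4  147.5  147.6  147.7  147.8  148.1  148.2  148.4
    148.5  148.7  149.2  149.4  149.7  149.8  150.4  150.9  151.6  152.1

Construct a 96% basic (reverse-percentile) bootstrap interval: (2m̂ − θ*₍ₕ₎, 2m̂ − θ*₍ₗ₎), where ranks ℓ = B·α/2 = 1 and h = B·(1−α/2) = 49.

(142.4, 152.4)

Percentile endpoints at ranks 1 and 49: θ*₍1₎ = 141.6, θ*₍49₎ = 151.6.
Basic interval reflects these around m̂:
  lower = 2 × 147.0 − 151.6 = 142.4
  upper = 2 × 147.0 − 141.6 = 152.4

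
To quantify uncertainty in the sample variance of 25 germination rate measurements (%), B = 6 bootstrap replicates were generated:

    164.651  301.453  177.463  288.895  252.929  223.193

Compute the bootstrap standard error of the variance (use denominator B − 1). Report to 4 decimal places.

SE* = 56.6404

Bootstrap SE is the standard deviation of the 6 replicate variances.
Mean of replicates: (164.651 + 301.453 + 177.463 + 288.895 + 252.929 + 223.193) / 6 = 1408.58400 / 6 = 234.76400
Sum of squared deviations: (−70.11300)² + (+66.68900)² + (−57.30100)² + (+54.13100)² + (+18.16500)² + (−11.57100)² = 16040.68052
Variance = 16040.68052 / 5 = 3208.13610
SE* = √3208.13610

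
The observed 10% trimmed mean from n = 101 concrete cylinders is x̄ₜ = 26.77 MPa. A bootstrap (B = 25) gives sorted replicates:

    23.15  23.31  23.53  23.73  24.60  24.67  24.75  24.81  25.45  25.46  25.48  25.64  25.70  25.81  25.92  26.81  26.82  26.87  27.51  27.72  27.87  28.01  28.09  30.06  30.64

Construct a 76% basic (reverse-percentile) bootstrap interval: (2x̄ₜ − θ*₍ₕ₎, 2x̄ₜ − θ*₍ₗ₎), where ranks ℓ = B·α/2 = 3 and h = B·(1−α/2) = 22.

Percentile endpoints at ranks 3 and 22: θ*₍3₎ = 23.53, θ*₍22₎ = 28.01.
Basic interval reflects these around x̄ₜ:
  lower = 2 × 26.77 − 28.01 = 25.53
  upper = 2 × 26.77 − 23.53 = 30.01

(25.53, 30.01)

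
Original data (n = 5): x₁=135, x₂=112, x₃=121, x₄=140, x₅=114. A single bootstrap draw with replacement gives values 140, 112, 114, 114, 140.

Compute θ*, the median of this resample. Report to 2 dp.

Sorted: 112, 114, 114, 140, 140
Median = middle value = 114.00

θ* = 114.00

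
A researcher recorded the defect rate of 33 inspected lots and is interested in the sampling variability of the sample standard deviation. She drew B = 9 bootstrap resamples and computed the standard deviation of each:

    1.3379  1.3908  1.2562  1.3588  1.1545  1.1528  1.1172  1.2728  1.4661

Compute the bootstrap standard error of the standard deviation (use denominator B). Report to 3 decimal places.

SE* = 0.113

Bootstrap SE is the standard deviation of the 9 replicate standard deviations.
Mean of replicates: (1.3379 + 1.3908 + 1.2562 + 1.3588 + 1.1545 + 1.1528 + 1.1172 + 1.2728 + 1.4661) / 9 = 11.50710 / 9 = 1.27857
Sum of squared deviations: (+0.05933)² + (+0.11223)² + (−0.02237)² + (+0.08023)² + (−0.12407)² + (−0.12577)² + (−0.16137)² + (−0.00577)² + (+0.18753)² = 0.11551
Variance = 0.11551 / 9 = 0.01283
SE* = √0.01283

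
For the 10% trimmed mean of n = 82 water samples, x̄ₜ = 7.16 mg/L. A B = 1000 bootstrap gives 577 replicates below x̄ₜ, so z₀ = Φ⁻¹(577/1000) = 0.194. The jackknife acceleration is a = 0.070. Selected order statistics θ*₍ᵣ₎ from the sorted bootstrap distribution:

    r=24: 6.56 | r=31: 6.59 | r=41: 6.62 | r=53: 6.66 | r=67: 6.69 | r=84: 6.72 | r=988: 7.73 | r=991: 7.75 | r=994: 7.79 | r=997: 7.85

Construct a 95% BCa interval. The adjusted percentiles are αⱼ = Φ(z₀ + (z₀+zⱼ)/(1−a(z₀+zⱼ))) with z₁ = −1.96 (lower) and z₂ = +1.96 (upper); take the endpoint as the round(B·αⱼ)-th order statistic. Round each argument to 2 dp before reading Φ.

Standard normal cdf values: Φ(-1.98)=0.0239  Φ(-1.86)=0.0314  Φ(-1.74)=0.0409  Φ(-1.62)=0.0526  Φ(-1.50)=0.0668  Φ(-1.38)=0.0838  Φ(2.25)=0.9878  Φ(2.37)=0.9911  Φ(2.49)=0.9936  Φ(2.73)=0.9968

Lower: z₀ + z₁ = 0.194 + (-1.960) = -1.766; 1 − a(z₀+z₁) = 1 − (0.070)(-1.766) = 1.1236; argument = 0.194 + (-1.766)/1.1236 = -1.3777 → -1.38.
α₁ = Φ(-1.38) = 0.0838; rank = round(1000 × 0.0838) = 84; θ*₍84₎ = 6.72.
Upper: z₀ + z₂ = 2.154; 1 − a(z₀+z₂) = 0.8492; argument = 2.7304 → 2.73; α₂ = 0.9968; rank = 997; θ*₍997₎ = 7.85.

(6.72, 7.85)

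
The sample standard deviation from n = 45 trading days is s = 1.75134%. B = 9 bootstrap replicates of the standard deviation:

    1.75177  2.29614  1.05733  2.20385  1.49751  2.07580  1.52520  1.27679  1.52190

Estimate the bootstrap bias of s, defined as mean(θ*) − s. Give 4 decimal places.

bias = −0.0618

mean(θ*) = (1.75177 + 2.29614 + 1.05733 + 2.20385 + 1.49751 + 2.07580 + 1.52520 + 1.27679 + 1.52190) / 9 = 1.689588
bias = 1.689588 − 1.75134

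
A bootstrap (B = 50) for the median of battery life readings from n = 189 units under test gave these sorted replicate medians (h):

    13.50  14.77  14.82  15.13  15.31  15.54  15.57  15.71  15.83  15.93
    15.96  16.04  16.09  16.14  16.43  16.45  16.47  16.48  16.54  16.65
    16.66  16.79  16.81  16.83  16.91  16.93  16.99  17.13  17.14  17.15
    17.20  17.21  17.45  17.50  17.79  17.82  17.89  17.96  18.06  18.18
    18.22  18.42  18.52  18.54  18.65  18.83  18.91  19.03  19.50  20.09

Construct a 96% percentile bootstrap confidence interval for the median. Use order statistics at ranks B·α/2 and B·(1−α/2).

(13.50, 19.50)

α = 0.04; lower rank = 50 × 0.020 = 1; upper rank = 50 × 0.980 = 49.
The 1st smallest replicate is 13.50; the 49th is 19.50.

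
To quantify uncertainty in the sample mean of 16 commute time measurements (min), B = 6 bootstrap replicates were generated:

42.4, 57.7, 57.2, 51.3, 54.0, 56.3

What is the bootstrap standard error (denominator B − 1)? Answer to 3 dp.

Bootstrap SE is the standard deviation of the 6 replicate means.
Mean of replicates: (42.4 + 57.7 + 57.2 + 51.3 + 54.0 + 56.3) / 6 = 318.9000 / 6 = 53.1500
Sum of squared deviations: (−10.7500)² + (+4.5500)² + (+4.0500)² + (−1.8500)² + (+0.8500)² + (+3.1500)² = 166.7350
Variance = 166.7350 / 5 = 33.3470
SE* = √33.3470

SE* = 5.775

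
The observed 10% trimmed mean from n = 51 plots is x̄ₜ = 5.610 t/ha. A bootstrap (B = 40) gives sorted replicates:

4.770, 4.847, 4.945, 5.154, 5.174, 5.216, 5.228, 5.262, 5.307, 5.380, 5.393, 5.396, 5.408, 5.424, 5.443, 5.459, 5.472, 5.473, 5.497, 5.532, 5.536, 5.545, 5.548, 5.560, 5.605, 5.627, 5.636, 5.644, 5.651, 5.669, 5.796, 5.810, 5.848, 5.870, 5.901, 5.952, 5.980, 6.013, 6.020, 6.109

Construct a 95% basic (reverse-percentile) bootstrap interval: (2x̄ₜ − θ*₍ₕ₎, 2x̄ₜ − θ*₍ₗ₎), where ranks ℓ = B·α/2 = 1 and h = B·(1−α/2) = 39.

Percentile endpoints at ranks 1 and 39: θ*₍1₎ = 4.770, θ*₍39₎ = 6.020.
Basic interval reflects these around x̄ₜ:
  lower = 2 × 5.610 − 6.020 = 5.200
  upper = 2 × 5.610 − 4.770 = 6.450

(5.200, 6.450)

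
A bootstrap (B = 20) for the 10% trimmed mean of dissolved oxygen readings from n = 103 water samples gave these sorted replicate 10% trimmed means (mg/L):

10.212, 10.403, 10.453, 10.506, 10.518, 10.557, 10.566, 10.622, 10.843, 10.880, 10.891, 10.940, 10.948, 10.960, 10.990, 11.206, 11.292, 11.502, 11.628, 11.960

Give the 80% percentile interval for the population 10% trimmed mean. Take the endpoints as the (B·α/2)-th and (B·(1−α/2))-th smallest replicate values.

(10.403, 11.502)

α = 0.20; lower rank = 20 × 0.100 = 2; upper rank = 20 × 0.900 = 18.
The 2nd smallest replicate is 10.403; the 18th is 11.502.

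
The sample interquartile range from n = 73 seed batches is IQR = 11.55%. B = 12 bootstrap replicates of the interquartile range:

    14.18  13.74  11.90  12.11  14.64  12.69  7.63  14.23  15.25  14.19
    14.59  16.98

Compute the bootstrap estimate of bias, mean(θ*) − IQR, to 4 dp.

bias = +1.9608

mean(θ*) = (14.18 + 13.74 + 11.90 + 12.11 + 14.64 + 12.69 + 7.63 + 14.23 + 15.25 + 14.19 + 14.59 + 16.98) / 12 = 13.51083
bias = 13.51083 − 11.55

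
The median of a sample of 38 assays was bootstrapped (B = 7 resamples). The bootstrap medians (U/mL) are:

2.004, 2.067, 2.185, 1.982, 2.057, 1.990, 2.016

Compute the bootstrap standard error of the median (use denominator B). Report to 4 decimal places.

SE* = 0.0652

Bootstrap SE is the standard deviation of the 7 replicate medians.
Mean of replicates: (2.004 + 2.067 + 2.185 + 1.982 + 2.057 + 1.990 + 2.016) / 7 = 14.30100 / 7 = 2.04300
Sum of squared deviations: (−0.03900)² + (+0.02400)² + (+0.14200)² + (−0.06100)² + (+0.01400)² + (−0.05300)² + (−0.02700)² = 0.02972
Variance = 0.02972 / 7 = 0.00425
SE* = √0.00425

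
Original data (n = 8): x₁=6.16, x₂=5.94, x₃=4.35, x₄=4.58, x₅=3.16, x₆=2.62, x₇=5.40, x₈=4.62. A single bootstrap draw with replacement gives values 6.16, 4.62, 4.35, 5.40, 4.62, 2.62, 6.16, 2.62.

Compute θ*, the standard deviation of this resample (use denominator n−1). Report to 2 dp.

θ* = 1.38

Mean = 4.5687; sum of squared deviations = 13.4035
s² = 13.4035 / 7 = 1.9148
s = √1.9148 = 1.38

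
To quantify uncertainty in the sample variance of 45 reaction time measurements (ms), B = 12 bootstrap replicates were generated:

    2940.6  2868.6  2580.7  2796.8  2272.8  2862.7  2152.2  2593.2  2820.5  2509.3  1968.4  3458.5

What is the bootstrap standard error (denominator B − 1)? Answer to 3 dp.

Bootstrap SE is the standard deviation of the 12 replicate variances.
Mean of replicates: (2940.6 + 2868.6 + 2580.7 + 2796.8 + 2272.8 + 2862.7 + 2152.2 + 2593.2 + 2820.5 + 2509.3 + 1968.4 + 3458.5) / 12 = 31824.3000 / 12 = 2652.0250
Sum of squared deviations: (+288.5750)² + (+216.5750)² + (−71.3250)² + (+144.7750)² + (−379.2250)² + (+210.6750)² + (−499.8250)² + (−58.8250)² + (+168.4750)² + (−142.7250)² + (−683.6250)² + (+806.4750)² = 1764207.6025
Variance = 1764207.6025 / 11 = 160382.5093
SE* = √160382.5093

SE* = 400.478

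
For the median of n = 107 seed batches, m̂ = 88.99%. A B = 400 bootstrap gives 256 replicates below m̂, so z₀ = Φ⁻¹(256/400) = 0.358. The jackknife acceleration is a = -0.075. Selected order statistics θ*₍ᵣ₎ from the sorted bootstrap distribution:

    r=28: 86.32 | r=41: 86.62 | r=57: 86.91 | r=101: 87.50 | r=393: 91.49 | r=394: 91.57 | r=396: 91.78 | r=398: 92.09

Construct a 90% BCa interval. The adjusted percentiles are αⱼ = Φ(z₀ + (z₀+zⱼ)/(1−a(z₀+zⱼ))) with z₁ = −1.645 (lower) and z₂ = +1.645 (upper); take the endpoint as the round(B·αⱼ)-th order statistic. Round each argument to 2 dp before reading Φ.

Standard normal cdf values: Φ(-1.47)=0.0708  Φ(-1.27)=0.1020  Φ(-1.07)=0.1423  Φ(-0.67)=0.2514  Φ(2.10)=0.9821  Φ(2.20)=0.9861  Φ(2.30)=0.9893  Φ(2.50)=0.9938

(86.91, 91.49)

Lower: z₀ + z₁ = 0.358 + (-1.645) = -1.287; 1 − a(z₀+z₁) = 1 − (-0.075)(-1.287) = 0.9035; argument = 0.358 + (-1.287)/0.9035 = -1.0665 → -1.07.
α₁ = Φ(-1.07) = 0.1423; rank = round(400 × 0.1423) = 57; θ*₍57₎ = 86.91.
Upper: z₀ + z₂ = 2.003; 1 − a(z₀+z₂) = 1.1502; argument = 2.0994 → 2.10; α₂ = 0.9821; rank = 393; θ*₍393₎ = 91.49.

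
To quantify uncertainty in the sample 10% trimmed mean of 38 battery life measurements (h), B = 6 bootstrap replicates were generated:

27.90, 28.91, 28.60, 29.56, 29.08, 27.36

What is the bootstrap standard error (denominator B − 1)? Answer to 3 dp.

SE* = 0.809

Bootstrap SE is the standard deviation of the 6 replicate 10% trimmed means.
Mean of replicates: (27.90 + 28.91 + 28.60 + 29.56 + 29.08 + 27.36) / 6 = 171.4100 / 6 = 28.5683
Sum of squared deviations: (−0.6683)² + (+0.3417)² + (+0.0317)² + (+0.9917)² + (+0.5117)² + (−1.2083)² = 3.2697
Variance = 3.2697 / 5 = 0.6539
SE* = √0.6539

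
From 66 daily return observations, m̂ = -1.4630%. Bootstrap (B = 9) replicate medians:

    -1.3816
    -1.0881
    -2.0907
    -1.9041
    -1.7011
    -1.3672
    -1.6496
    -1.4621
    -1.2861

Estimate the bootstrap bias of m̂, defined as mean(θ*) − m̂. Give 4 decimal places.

mean(θ*) = ((-1.3816) + (-1.0881) + (-2.0907) + (-1.9041) + (-1.7011) + (-1.3672) + (-1.6496) + (-1.4621) + (-1.2861)) / 9 = -1.54784
bias = -1.54784 − -1.4630

bias = −0.0848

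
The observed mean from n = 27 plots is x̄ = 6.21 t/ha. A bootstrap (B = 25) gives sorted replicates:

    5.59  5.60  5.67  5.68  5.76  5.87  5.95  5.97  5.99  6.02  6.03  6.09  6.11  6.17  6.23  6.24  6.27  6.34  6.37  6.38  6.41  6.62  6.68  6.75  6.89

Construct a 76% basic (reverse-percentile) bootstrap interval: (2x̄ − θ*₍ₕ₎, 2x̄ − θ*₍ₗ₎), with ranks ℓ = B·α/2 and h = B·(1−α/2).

(5.80, 6.75)

Percentile endpoints at ranks 3 and 22: θ*₍3₎ = 5.67, θ*₍22₎ = 6.62.
Basic interval reflects these around x̄:
  lower = 2 × 6.21 − 6.62 = 5.80
  upper = 2 × 6.21 − 5.67 = 6.75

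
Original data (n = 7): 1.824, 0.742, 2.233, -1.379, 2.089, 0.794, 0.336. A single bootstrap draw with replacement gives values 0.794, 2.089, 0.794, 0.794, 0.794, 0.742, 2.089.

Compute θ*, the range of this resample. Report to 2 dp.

θ* = 1.35

Range = 2.089 − 0.742 = 1.35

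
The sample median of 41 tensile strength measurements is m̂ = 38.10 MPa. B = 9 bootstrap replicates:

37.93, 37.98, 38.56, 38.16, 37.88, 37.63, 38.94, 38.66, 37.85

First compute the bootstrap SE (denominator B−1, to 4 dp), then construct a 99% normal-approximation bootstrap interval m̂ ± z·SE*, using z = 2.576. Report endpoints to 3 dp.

Mean of replicates = 38.1767; sum of squared deviations = 1.5566; SE* = √(1.5566/8) = 0.4411
Margin = 2.576 × 0.4411 = 1.1363
Interval: 38.10 ± 1.1363

(36.964, 39.236)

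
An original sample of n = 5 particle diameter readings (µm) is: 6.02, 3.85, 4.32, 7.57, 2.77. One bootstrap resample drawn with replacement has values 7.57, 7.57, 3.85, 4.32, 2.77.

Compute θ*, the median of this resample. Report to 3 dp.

θ* = 4.320

Sorted: 2.77, 3.85, 4.32, 7.57, 7.57
Median = middle value = 4.320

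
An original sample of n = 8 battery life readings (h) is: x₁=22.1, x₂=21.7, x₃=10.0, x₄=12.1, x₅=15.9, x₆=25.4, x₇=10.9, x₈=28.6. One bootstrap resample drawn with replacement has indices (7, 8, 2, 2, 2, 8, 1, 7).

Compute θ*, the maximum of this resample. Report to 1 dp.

Resample values: 10.9, 28.6, 21.7, 21.7, 21.7, 28.6, 22.1, 10.9.
Maximum = 28.6

θ* = 28.6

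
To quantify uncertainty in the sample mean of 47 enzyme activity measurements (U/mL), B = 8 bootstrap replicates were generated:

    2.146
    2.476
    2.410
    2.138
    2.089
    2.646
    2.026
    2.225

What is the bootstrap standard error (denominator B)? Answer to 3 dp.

Bootstrap SE is the standard deviation of the 8 replicate means.
Mean of replicates: (2.146 + 2.476 + 2.410 + 2.138 + 2.089 + 2.646 + 2.026 + 2.225) / 8 = 18.1560 / 8 = 2.2695
Sum of squared deviations: (−0.1235)² + (+0.2065)² + (+0.1405)² + (−0.1315)² + (−0.1805)² + (+0.3765)² + (−0.2435)² + (−0.0445)² = 0.3305
Variance = 0.3305 / 8 = 0.0413
SE* = √0.0413

SE* = 0.203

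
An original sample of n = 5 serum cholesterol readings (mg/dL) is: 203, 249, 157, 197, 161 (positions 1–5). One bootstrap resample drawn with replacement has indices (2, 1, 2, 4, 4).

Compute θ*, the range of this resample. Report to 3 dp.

Resample values: 249, 203, 249, 197, 197.
Range = 249 − 197 = 52.000

θ* = 52.000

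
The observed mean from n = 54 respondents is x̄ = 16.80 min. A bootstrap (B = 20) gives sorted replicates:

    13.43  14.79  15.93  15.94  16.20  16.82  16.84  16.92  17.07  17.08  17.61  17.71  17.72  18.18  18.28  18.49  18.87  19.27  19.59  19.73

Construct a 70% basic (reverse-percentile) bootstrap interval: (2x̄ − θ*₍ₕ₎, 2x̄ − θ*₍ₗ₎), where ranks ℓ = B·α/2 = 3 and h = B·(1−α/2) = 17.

(14.73, 17.67)

Percentile endpoints at ranks 3 and 17: θ*₍3₎ = 15.93, θ*₍17₎ = 18.87.
Basic interval reflects these around x̄:
  lower = 2 × 16.80 − 18.87 = 14.73
  upper = 2 × 16.80 − 15.93 = 17.67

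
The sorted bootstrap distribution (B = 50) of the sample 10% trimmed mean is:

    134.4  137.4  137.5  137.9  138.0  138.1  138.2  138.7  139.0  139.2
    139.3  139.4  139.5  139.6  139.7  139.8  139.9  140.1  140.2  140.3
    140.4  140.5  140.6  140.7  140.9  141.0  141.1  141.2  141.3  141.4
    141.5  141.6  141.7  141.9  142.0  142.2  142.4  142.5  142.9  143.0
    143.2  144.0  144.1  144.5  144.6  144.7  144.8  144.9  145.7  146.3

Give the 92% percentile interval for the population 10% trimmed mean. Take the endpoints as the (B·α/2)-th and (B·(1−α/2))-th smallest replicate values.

α = 0.08; lower rank = 50 × 0.040 = 2; upper rank = 50 × 0.960 = 48.
The 2nd smallest replicate is 137.4; the 48th is 144.9.

(137.4, 144.9)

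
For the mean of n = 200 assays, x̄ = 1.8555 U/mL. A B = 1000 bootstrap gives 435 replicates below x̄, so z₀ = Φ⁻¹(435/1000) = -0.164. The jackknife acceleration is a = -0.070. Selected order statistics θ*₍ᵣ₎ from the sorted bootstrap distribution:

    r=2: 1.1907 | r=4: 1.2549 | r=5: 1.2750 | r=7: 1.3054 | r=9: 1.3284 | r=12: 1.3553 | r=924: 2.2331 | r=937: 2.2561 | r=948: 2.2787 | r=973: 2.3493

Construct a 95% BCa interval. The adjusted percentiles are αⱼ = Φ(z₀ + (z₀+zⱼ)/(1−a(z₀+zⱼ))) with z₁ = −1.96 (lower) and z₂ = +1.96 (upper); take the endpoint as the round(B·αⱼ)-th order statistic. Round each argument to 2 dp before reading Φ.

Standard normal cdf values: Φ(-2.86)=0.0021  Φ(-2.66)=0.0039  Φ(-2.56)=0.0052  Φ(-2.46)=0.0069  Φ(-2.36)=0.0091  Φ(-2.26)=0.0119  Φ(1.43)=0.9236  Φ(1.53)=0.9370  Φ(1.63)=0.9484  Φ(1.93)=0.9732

Lower: z₀ + z₁ = -0.164 + (-1.960) = -2.124; 1 − a(z₀+z₁) = 1 − (-0.070)(-2.124) = 0.8513; argument = -0.164 + (-2.124)/0.8513 = -2.6589 → -2.66.
α₁ = Φ(-2.66) = 0.0039; rank = round(1000 × 0.0039) = 4; θ*₍4₎ = 1.2549.
Upper: z₀ + z₂ = 1.796; 1 − a(z₀+z₂) = 1.1257; argument = 1.4314 → 1.43; α₂ = 0.9236; rank = 924; θ*₍924₎ = 2.2331.

(1.2549, 2.2331)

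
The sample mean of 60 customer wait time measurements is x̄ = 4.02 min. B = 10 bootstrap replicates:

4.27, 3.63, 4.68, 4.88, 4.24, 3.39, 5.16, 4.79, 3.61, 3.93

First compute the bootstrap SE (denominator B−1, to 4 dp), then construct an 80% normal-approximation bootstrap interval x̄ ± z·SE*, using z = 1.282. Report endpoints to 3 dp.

(3.239, 4.801)

Mean of replicates = 4.2580; sum of squared deviations = 3.3374; SE* = √(3.3374/9) = 0.6089
Margin = 1.282 × 0.6089 = 0.7806
Interval: 4.02 ± 0.7806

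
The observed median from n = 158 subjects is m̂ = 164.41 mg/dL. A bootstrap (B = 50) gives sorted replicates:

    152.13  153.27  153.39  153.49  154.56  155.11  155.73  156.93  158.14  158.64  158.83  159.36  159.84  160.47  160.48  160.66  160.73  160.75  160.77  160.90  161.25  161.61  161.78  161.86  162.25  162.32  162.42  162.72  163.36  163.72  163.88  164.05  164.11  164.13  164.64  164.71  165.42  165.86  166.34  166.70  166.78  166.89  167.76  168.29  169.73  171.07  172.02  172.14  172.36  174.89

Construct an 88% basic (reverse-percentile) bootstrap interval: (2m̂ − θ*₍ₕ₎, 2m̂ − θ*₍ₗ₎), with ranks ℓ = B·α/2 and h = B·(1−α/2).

(156.80, 175.43)

Percentile endpoints at ranks 3 and 47: θ*₍3₎ = 153.39, θ*₍47₎ = 172.02.
Basic interval reflects these around m̂:
  lower = 2 × 164.41 − 172.02 = 156.80
  upper = 2 × 164.41 − 153.39 = 175.43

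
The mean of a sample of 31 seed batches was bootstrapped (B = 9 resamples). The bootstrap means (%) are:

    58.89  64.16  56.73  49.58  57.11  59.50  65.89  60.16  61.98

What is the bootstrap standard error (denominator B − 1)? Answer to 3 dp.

Bootstrap SE is the standard deviation of the 9 replicate means.
Mean of replicates: (58.89 + 64.16 + 56.73 + 49.58 + 57.11 + 59.50 + 65.89 + 60.16 + 61.98) / 9 = 534.0000 / 9 = 59.3333
Sum of squared deviations: (−0.4433)² + (+4.8267)² + (−2.6033)² + (−9.7533)² + (−2.2233)² + (+0.1667)² + (+6.5567)² + (+0.8267)² + (+2.6467)² = 181.0472
Variance = 181.0472 / 8 = 22.6309
SE* = √22.6309

SE* = 4.757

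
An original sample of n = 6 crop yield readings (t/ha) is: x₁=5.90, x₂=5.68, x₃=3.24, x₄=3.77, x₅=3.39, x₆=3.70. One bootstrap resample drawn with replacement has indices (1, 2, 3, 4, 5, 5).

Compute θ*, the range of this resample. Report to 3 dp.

θ* = 2.660

Resample values: 5.90, 5.68, 3.24, 3.77, 3.39, 3.39.
Range = 5.90 − 3.24 = 2.660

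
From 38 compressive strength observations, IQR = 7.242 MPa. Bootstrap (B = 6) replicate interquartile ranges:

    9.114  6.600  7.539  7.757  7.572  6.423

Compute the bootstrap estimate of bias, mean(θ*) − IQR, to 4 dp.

mean(θ*) = (9.114 + 6.600 + 7.539 + 7.757 + 7.572 + 6.423) / 6 = 7.50083
bias = 7.50083 − 7.242

bias = +0.2588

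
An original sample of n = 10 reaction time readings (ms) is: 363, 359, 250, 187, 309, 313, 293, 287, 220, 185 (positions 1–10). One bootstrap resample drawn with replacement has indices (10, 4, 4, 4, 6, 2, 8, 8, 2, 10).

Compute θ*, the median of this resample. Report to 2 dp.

θ* = 237.00

Resample values: 185, 187, 187, 187, 313, 359, 287, 287, 359, 185.
Sorted: 185, 185, 187, 187, 187, 287, 287, 313, 359, 359
Median = average of the two middle values = 237.00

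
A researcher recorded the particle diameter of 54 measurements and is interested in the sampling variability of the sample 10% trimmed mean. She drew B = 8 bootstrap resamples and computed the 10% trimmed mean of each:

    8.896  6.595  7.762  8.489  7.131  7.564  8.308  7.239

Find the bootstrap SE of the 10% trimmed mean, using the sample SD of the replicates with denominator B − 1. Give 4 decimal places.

Bootstrap SE is the standard deviation of the 8 replicate 10% trimmed means.
Mean of replicates: (8.896 + 6.595 + 7.762 + 8.489 + 7.131 + 7.564 + 8.308 + 7.239) / 8 = 61.98400 / 8 = 7.74800
Sum of squared deviations: (+1.14800)² + (−1.15300)² + (+0.01400)² + (+0.74100)² + (−0.61700)² + (−0.18400)² + (+0.56000)² + (−0.50900)² = 4.18382
Variance = 4.18382 / 7 = 0.59769
SE* = √0.59769

SE* = 0.7731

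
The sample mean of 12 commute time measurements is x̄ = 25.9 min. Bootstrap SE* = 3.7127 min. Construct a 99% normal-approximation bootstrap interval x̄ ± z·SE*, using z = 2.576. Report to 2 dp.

Margin = 2.576 × 3.7127 = 9.564
Interval: 25.9 ± 9.564

(16.34, 35.46)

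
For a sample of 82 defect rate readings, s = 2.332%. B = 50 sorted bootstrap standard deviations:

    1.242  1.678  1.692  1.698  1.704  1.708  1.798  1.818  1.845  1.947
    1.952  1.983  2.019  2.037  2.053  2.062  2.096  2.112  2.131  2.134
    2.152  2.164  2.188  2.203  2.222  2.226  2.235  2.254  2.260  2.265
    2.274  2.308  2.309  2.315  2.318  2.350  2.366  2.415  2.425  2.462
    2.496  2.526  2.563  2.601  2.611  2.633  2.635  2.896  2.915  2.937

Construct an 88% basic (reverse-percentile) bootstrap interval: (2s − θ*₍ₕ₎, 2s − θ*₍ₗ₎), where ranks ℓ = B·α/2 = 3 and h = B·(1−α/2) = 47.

(2.029, 2.972)

Percentile endpoints at ranks 3 and 47: θ*₍3₎ = 1.692, θ*₍47₎ = 2.635.
Basic interval reflects these around s:
  lower = 2 × 2.332 − 2.635 = 2.029
  upper = 2 × 2.332 − 1.692 = 2.972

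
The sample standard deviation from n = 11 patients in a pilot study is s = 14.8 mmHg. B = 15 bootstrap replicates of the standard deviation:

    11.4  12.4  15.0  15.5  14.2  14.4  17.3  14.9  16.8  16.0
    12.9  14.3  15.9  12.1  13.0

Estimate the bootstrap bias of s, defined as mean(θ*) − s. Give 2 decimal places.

bias = −0.39

mean(θ*) = (11.4 + 12.4 + 15.0 + 15.5 + 14.2 + 14.4 + 17.3 + 14.9 + 16.8 + 16.0 + 12.9 + 14.3 + 15.9 + 12.1 + 13.0) / 15 = 14.407
bias = 14.407 − 14.8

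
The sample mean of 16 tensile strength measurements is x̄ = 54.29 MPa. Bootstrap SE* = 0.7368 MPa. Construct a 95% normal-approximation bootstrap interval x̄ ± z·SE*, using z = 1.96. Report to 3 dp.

Margin = 1.96 × 0.7368 = 1.4441
Interval: 54.29 ± 1.4441

(52.846, 55.734)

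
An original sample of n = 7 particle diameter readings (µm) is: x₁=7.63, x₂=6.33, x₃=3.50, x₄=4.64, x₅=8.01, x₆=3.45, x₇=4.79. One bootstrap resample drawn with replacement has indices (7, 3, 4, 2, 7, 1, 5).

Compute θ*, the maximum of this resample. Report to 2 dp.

θ* = 8.01

Resample values: 4.79, 3.50, 4.64, 6.33, 4.79, 7.63, 8.01.
Maximum = 8.01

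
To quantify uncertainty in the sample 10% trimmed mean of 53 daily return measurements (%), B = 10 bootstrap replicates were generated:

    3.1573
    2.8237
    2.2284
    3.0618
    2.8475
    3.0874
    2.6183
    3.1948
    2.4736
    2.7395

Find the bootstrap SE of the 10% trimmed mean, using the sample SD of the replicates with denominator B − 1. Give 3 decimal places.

Bootstrap SE is the standard deviation of the 10 replicate 10% trimmed means.
Mean of replicates: (3.1573 + 2.8237 + 2.2284 + 3.0618 + 2.8475 + 3.0874 + 2.6183 + 3.1948 + 2.4736 + 2.7395) / 10 = 28.23230 / 10 = 2.82323
Sum of squared deviations: (+0.33407)² + (+0.00047)² + (−0.59483)² + (+0.23857)² + (+0.02427)² + (+0.26417)² + (−0.20493)² + (+0.37157)² + (−0.34963)² + (−0.08373)² = 0.90203
Variance = 0.90203 / 9 = 0.10023
SE* = √0.10023

SE* = 0.317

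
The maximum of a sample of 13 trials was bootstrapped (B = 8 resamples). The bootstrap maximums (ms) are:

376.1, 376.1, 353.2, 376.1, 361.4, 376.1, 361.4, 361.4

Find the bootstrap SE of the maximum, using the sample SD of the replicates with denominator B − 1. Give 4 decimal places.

SE* = 9.3469

Bootstrap SE is the standard deviation of the 8 replicate maximums.
Mean of replicates: (376.1 + 376.1 + 353.2 + 376.1 + 361.4 + 376.1 + 361.4 + 361.4) / 8 = 2941.80000 / 8 = 367.72500
Sum of squared deviations: (+8.37500)² + (+8.37500)² + (−14.52500)² + (+8.37500)² + (−6.32500)² + (+8.37500)² + (−6.32500)² + (−6.32500)² = 611.55500
Variance = 611.55500 / 7 = 87.36500
SE* = √87.36500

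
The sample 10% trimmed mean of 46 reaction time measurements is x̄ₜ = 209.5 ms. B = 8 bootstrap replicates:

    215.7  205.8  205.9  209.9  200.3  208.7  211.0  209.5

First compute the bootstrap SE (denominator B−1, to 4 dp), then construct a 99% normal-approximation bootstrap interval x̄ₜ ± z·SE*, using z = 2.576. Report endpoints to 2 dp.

Mean of replicates = 208.3500; sum of squared deviations = 142.2000; SE* = √(142.2000/7) = 4.5071
Margin = 2.576 × 4.5071 = 11.610
Interval: 209.5 ± 11.610

(197.89, 221.11)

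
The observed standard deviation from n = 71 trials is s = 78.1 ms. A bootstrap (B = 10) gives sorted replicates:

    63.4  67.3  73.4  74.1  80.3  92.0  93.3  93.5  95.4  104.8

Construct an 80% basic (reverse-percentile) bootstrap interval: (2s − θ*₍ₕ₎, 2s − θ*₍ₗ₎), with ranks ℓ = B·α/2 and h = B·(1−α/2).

(60.8, 92.8)

Percentile endpoints at ranks 1 and 9: θ*₍1₎ = 63.4, θ*₍9₎ = 95.4.
Basic interval reflects these around s:
  lower = 2 × 78.1 − 95.4 = 60.8
  upper = 2 × 78.1 − 63.4 = 92.8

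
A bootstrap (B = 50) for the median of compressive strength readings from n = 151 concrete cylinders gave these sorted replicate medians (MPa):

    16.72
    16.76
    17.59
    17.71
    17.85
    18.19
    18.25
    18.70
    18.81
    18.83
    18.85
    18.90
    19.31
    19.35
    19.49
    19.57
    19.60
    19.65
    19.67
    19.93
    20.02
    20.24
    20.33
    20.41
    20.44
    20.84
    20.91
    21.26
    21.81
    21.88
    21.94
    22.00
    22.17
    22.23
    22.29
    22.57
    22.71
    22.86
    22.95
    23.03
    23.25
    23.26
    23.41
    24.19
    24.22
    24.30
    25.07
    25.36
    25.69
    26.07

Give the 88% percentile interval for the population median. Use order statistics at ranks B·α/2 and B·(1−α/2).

(17.59, 25.07)

α = 0.12; lower rank = 50 × 0.060 = 3; upper rank = 50 × 0.940 = 47.
The 3rd smallest replicate is 17.59; the 47th is 25.07.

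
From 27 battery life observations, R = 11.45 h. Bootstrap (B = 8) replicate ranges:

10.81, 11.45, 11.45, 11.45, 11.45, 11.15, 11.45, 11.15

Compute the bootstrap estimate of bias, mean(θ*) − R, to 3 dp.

mean(θ*) = (10.81 + 11.45 + 11.45 + 11.45 + 11.45 + 11.15 + 11.45 + 11.15) / 8 = 11.2950
bias = 11.2950 − 11.45

bias = −0.155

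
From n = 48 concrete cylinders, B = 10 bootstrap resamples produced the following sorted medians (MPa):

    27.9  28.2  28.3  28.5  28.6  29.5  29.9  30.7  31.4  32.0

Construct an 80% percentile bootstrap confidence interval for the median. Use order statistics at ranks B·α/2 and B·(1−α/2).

α = 0.20; lower rank = 10 × 0.100 = 1; upper rank = 10 × 0.900 = 9.
The 1st smallest replicate is 27.9; the 9th is 31.4.

(27.9, 31.4)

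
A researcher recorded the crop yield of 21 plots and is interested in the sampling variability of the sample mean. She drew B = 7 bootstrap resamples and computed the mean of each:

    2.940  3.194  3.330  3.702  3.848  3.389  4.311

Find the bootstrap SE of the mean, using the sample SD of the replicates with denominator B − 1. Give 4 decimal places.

SE* = 0.4585

Bootstrap SE is the standard deviation of the 7 replicate means.
Mean of replicates: (2.940 + 3.194 + 3.330 + 3.702 + 3.848 + 3.389 + 4.311) / 7 = 24.71400 / 7 = 3.53057
Sum of squared deviations: (−0.59057)² + (−0.33657)² + (−0.20057)² + (+0.17143)² + (+0.31743)² + (−0.14157)² + (+0.78043)² = 1.26154
Variance = 1.26154 / 6 = 0.21026
SE* = √0.21026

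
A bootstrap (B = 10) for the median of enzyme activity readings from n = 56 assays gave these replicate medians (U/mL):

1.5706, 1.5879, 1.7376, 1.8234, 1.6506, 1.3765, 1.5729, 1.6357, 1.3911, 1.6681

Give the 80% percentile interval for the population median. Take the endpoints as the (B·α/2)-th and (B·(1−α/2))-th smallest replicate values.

Sorted replicates: 1.3765, 1.3911, 1.5706, 1.5729, 1.5879, 1.6357, 1.6506, 1.6681, 1.7376, 1.8234
α = 0.20; lower rank = 10 × 0.100 = 1; upper rank = 10 × 0.900 = 9.
The 1st smallest replicate is 1.3765; the 9th is 1.7376.

(1.3765, 1.7376)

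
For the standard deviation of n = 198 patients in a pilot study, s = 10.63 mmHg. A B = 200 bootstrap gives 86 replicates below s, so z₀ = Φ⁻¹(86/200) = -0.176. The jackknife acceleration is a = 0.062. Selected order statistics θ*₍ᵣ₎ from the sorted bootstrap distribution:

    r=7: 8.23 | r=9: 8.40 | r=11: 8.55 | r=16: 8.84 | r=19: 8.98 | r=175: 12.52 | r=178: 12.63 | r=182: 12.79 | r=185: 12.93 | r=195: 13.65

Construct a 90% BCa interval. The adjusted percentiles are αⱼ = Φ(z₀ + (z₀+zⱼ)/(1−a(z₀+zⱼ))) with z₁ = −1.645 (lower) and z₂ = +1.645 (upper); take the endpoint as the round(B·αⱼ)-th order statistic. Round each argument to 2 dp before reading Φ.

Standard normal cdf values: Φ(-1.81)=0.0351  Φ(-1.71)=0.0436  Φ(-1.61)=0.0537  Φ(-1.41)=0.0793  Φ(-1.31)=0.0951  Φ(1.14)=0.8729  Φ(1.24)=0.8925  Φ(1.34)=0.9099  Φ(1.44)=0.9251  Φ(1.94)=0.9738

Lower: z₀ + z₁ = -0.176 + (-1.645) = -1.821; 1 − a(z₀+z₁) = 1 − (0.062)(-1.821) = 1.1129; argument = -0.176 + (-1.821)/1.1129 = -1.8123 → -1.81.
α₁ = Φ(-1.81) = 0.0351; rank = round(200 × 0.0351) = 7; θ*₍7₎ = 8.23.
Upper: z₀ + z₂ = 1.469; 1 − a(z₀+z₂) = 0.9089; argument = 1.4402 → 1.44; α₂ = 0.9251; rank = 185; θ*₍185₎ = 12.93.

(8.23, 12.93)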